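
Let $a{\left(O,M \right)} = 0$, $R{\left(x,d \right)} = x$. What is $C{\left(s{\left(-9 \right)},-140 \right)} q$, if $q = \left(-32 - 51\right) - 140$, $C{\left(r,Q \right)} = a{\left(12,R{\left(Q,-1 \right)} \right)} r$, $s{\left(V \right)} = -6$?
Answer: $0$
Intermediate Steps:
$C{\left(r,Q \right)} = 0$ ($C{\left(r,Q \right)} = 0 r = 0$)
$q = -223$ ($q = -83 - 140 = -223$)
$C{\left(s{\left(-9 \right)},-140 \right)} q = 0 \left(-223\right) = 0$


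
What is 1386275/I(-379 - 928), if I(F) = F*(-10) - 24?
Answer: 126025/1186 ≈ 106.26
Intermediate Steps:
I(F) = -24 - 10*F (I(F) = -10*F - 24 = -24 - 10*F)
1386275/I(-379 - 928) = 1386275/(-24 - 10*(-379 - 928)) = 1386275/(-24 - 10*(-1307)) = 1386275/(-24 + 13070) = 1386275/13046 = 1386275*(1/13046) = 126025/1186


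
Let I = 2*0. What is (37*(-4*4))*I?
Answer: 0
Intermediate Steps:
I = 0
(37*(-4*4))*I = (37*(-4*4))*0 = (37*(-16))*0 = -592*0 = 0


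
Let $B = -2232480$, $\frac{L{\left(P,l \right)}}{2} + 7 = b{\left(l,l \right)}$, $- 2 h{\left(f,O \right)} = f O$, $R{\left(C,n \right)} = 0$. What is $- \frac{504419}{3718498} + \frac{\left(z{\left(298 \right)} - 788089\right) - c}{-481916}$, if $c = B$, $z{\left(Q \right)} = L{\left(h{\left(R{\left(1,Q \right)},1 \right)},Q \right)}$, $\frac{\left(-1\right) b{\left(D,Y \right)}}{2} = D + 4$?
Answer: $- \frac{2804754313483}{896001841084} \approx -3.1303$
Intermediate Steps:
$b{\left(D,Y \right)} = -8 - 2 D$ ($b{\left(D,Y \right)} = - 2 \left(D + 4\right) = - 2 \left(4 + D\right) = -8 - 2 D$)
$h{\left(f,O \right)} = - \frac{O f}{2}$ ($h{\left(f,O \right)} = - \frac{f O}{2} = - \frac{O f}{2}$)
$L{\left(P,l \right)} = -30 - 4 l$ ($L{\left(P,l \right)} = -14 + 2 \left(-8 - 2 l\right) = -14 - \left(16 + 4 l\right) = -30 - 4 l$)
$z{\left(Q \right)} = -30 - 4 Q$
$c = -2232480$
$- \frac{504419}{3718498} + \frac{\left(z{\left(298 \right)} - 788089\right) - c}{-481916} = - \frac{504419}{3718498} + \frac{\left(\left(-30 - 1192\right) - 788089\right) - -2232480}{-481916} = \left(-504419\right) \frac{1}{3718498} + \left(\left(\left(-30 - 1192\right) - 788089\right) + 2232480\right) \left(- \frac{1}{481916}\right) = - \frac{504419}{3718498} + \left(\left(-1222 - 788089\right) + 2232480\right) \left(- \frac{1}{481916}\right) = - \frac{504419}{3718498} + \left(-789311 + 2232480\right) \left(- \frac{1}{481916}\right) = - \frac{504419}{3718498} + 1443169 \left(- \frac{1}{481916}\right) = - \frac{504419}{3718498} - \frac{1443169}{481916} = - \frac{2804754313483}{896001841084}$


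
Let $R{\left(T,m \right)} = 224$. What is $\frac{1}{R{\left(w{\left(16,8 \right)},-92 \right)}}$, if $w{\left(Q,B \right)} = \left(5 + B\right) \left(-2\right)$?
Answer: $\frac{1}{224} \approx 0.0044643$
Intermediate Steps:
$w{\left(Q,B \right)} = -10 - 2 B$
$\frac{1}{R{\left(w{\left(16,8 \right)},-92 \right)}} = \frac{1}{224}$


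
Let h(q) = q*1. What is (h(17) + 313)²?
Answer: 108900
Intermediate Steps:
h(q) = q
(h(17) + 313)² = (17 + 313)² = 330² = 108900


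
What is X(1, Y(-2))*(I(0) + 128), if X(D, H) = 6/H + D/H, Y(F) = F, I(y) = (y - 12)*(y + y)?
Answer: -448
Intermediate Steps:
I(y) = 2*y*(-12 + y) (I(y) = (-12 + y)*(2*y) = 2*y*(-12 + y))
X(1, Y(-2))*(I(0) + 128) = ((6 + 1)/(-2))*(2*0*(-12 + 0) + 128) = (-1/2*7)*(2*0*(-12) + 128) = -7*(0 + 128)/2 = -7/2*128 = -448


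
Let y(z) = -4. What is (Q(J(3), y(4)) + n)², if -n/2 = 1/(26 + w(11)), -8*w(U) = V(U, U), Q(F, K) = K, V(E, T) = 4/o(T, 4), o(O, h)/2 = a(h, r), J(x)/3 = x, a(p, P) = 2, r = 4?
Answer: 712336/42849 ≈ 16.624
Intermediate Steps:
J(x) = 3*x
o(O, h) = 4 (o(O, h) = 2*2 = 4)
V(E, T) = 1 (V(E, T) = 4/4 = 4*(¼) = 1)
w(U) = -⅛ (w(U) = -⅛*1 = -⅛)
n = -16/207 (n = -2/(26 - ⅛) = -2/207/8 = -2*8/207 = -16/207 ≈ -0.077295)
(Q(J(3), y(4)) + n)² = (-4 - 16/207)² = (-844/207)² = 712336/42849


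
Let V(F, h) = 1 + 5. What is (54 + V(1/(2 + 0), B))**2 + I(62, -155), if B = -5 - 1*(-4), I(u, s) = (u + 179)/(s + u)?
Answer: 334559/93 ≈ 3597.4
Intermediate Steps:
I(u, s) = (179 + u)/(s + u)
B = -1 (B = -5 + 4 = -1)
V(F, h) = 6
(54 + V(1/(2 + 0), B))**2 + I(62, -155) = (54 + 6)**2 + (179 + 62)/(-155 + 62) = 60**2 + 241/(-93) = 3600 - 1/93*241 = 3600 - 241/93 = 334559/93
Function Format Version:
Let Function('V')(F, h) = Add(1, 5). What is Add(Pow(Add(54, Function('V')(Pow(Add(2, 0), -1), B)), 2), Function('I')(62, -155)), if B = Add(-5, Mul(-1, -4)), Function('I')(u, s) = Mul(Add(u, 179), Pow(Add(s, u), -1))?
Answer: Rational(334559, 93) ≈ 3597.4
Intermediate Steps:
Function('I')(u, s) = Mul(Pow(Add(s, u), -1), Add(179, u)) (Function('I')(u, s) = Mul(Add(179, u), Pow(Add(s, u), -1)) = Mul(Pow(Add(s, u), -1), Add(179, u)))
B = -1 (B = Add(-5, 4) = -1)
Function('V')(F, h) = 6
Add(Pow(Add(54, Function('V')(Pow(Add(2, 0), -1), B)), 2), Function('I')(62, -155)) = Add(Pow(Add(54, 6), 2), Mul(Pow(Add(-155, 62), -1), Add(179, 62))) = Add(Pow(60, 2), Mul(Pow(-93, -1), 241)) = Add(3600, Mul(Rational(-1, 93), 241)) = Add(3600, Rational(-241, 93)) = Rational(334559, 93)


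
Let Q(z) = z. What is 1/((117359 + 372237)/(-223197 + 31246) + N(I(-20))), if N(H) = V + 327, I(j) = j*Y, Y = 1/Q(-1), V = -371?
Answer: -191951/8935440 ≈ -0.021482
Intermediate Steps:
Y = -1 (Y = 1/(-1) = -1)
I(j) = -j (I(j) = j*(-1) = -j)
N(H) = -44 (N(H) = -371 + 327 = -44)
1/((117359 + 372237)/(-223197 + 31246) + N(I(-20))) = 1/((117359 + 372237)/(-223197 + 31246) - 44) = 1/(489596/(-191951) - 44) = 1/(489596*(-1/191951) - 44) = 1/(-489596/191951 - 44) = 1/(-8935440/191951) = -191951/8935440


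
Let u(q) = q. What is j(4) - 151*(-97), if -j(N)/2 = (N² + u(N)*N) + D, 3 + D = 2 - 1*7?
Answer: 14599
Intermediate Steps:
D = -8 (D = -3 + (2 - 1*7) = -3 + (2 - 7) = -3 - 5 = -8)
j(N) = 16 - 4*N² (j(N) = -2*((N² + N*N) - 8) = -2*((N² + N²) - 8) = -2*(2*N² - 8) = -2*(-8 + 2*N²) = 16 - 4*N²)
j(4) - 151*(-97) = (16 - 4*4²) - 151*(-97) = (16 - 4*16) + 14647 = (16 - 64) + 14647 = -48 + 14647 = 14599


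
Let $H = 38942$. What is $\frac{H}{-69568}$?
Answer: $- \frac{19471}{34784} \approx -0.55977$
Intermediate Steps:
$\frac{H}{-69568} = \frac{38942}{-69568} = 38942 \left(- \frac{1}{69568}\right) = - \frac{19471}{34784}$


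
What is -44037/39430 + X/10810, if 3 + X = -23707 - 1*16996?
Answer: -41621551/8524766 ≈ -4.8824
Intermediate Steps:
X = -40706 (X = -3 + (-23707 - 1*16996) = -3 + (-23707 - 16996) = -3 - 40703 = -40706)
-44037/39430 + X/10810 = -44037/39430 - 40706/10810 = -44037*1/39430 - 40706*1/10810 = -44037/39430 - 20353/5405 = -41621551/8524766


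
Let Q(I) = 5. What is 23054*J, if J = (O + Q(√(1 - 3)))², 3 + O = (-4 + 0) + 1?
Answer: 23054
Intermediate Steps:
O = -6 (O = -3 + ((-4 + 0) + 1) = -3 + (-4 + 1) = -3 - 3 = -6)
J = 1 (J = (-6 + 5)² = (-1)² = 1)
23054*J = 23054*1 = 23054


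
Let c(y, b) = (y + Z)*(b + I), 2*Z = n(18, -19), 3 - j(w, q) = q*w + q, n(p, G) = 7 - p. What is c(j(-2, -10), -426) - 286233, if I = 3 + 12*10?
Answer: -564891/2 ≈ -2.8245e+5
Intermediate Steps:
I = 123 (I = 3 + 120 = 123)
j(w, q) = 3 - q - q*w (j(w, q) = 3 - (q*w + q) = 3 - (q + q*w) = 3 + (-q - q*w) = 3 - q - q*w)
Z = -11/2 (Z = (7 - 1*18)/2 = (7 - 18)/2 = (1/2)*(-11) = -11/2 ≈ -5.5000)
c(y, b) = (123 + b)*(-11/2 + y) (c(y, b) = (y - 11/2)*(b + 123) = (-11/2 + y)*(123 + b) = (123 + b)*(-11/2 + y))
c(j(-2, -10), -426) - 286233 = (-1353/2 + 123*(3 - 1*(-10) - 1*(-10)*(-2)) - 11/2*(-426) - 426*(3 - 1*(-10) - 1*(-10)*(-2))) - 286233 = (-1353/2 + 123*(3 + 10 - 20) + 2343 - 426*(3 + 10 - 20)) - 286233 = (-1353/2 + 123*(-7) + 2343 - 426*(-7)) - 286233 = (-1353/2 - 861 + 2343 + 2982) - 286233 = 7575/2 - 286233 = -564891/2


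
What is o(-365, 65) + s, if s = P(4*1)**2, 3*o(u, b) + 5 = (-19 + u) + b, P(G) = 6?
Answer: -72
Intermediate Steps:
o(u, b) = -8 + b/3 + u/3 (o(u, b) = -5/3 + ((-19 + u) + b)/3 = -5/3 + (-19 + b + u)/3 = -5/3 + (-19/3 + b/3 + u/3) = -8 + b/3 + u/3)
s = 36 (s = 6**2 = 36)
o(-365, 65) + s = (-8 + (1/3)*65 + (1/3)*(-365)) + 36 = (-8 + 65/3 - 365/3) + 36 = -108 + 36 = -72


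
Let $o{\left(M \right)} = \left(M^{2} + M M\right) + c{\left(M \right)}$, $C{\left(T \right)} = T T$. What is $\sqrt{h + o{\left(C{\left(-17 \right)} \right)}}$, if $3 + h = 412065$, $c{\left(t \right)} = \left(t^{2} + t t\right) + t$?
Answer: $\sqrt{746435} \approx 863.96$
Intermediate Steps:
$c{\left(t \right)} = t + 2 t^{2}$ ($c{\left(t \right)} = \left(t^{2} + t^{2}\right) + t = 2 t^{2} + t = t + 2 t^{2}$)
$C{\left(T \right)} = T^{2}$
$o{\left(M \right)} = 2 M^{2} + M \left(1 + 2 M\right)$ ($o{\left(M \right)} = \left(M^{2} + M M\right) + M \left(1 + 2 M\right) = \left(M^{2} + M^{2}\right) + M \left(1 + 2 M\right) = 2 M^{2} + M \left(1 + 2 M\right)$)
$h = 412062$ ($h = -3 + 412065 = 412062$)
$\sqrt{h + o{\left(C{\left(-17 \right)} \right)}} = \sqrt{412062 + \left(-17\right)^{2} \left(1 + 4 \left(-17\right)^{2}\right)} = \sqrt{412062 + 289 \left(1 + 4 \cdot 289\right)} = \sqrt{412062 + 289 \left(1 + 1156\right)} = \sqrt{412062 + 289 \cdot 1157} = \sqrt{412062 + 334373} = \sqrt{746435}$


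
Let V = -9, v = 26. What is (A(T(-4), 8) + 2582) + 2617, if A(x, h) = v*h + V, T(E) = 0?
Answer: 5398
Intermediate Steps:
A(x, h) = -9 + 26*h (A(x, h) = 26*h - 9 = -9 + 26*h)
(A(T(-4), 8) + 2582) + 2617 = ((-9 + 26*8) + 2582) + 2617 = ((-9 + 208) + 2582) + 2617 = (199 + 2582) + 2617 = 2781 + 2617 = 5398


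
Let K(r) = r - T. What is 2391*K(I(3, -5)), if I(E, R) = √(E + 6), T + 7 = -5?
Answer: 35865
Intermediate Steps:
T = -12 (T = -7 - 5 = -12)
I(E, R) = √(6 + E)
K(r) = 12 + r (K(r) = r - 1*(-12) = r + 12 = 12 + r)
2391*K(I(3, -5)) = 2391*(12 + √(6 + 3)) = 2391*(12 + √9) = 2391*(12 + 3) = 2391*15 = 35865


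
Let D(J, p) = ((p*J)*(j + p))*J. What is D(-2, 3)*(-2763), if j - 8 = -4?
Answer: -232092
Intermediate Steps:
j = 4 (j = 8 - 4 = 4)
D(J, p) = p*J²*(4 + p) (D(J, p) = ((p*J)*(4 + p))*J = ((J*p)*(4 + p))*J = (J*p*(4 + p))*J = p*J²*(4 + p))
D(-2, 3)*(-2763) = (3*(-2)²*(4 + 3))*(-2763) = (3*4*7)*(-2763) = 84*(-2763) = -232092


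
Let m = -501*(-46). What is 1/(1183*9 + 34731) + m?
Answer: 1045781389/45378 ≈ 23046.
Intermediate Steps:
m = 23046
1/(1183*9 + 34731) + m = 1/(1183*9 + 34731) + 23046 = 1/(10647 + 34731) + 23046 = 1/45378 + 23046 = 1045781389/45378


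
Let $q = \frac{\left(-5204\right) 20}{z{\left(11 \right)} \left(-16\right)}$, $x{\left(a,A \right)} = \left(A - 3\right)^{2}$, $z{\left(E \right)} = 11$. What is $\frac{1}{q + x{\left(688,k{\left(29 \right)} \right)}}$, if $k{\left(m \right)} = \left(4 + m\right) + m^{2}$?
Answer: $\frac{11}{8351556} \approx 1.3171 \cdot 10^{-6}$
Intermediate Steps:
$k{\left(m \right)} = 4 + m + m^{2}$
$x{\left(a,A \right)} = \left(-3 + A\right)^{2}$
$q = \frac{6505}{11}$ ($q = \frac{\left(-5204\right) 20}{11 \left(-16\right)} = - \frac{104080}{-176} = \left(-104080\right) \left(- \frac{1}{176}\right) = \frac{6505}{11} \approx 591.36$)
$\frac{1}{q + x{\left(688,k{\left(29 \right)} \right)}} = \frac{1}{\frac{6505}{11} + \left(-3 + \left(4 + 29 + 29^{2}\right)\right)^{2}} = \frac{1}{\frac{6505}{11} + \left(-3 + \left(4 + 29 + 841\right)\right)^{2}} = \frac{1}{\frac{6505}{11} + \left(-3 + 874\right)^{2}} = \frac{1}{\frac{6505}{11} + 871^{2}} = \frac{1}{\frac{6505}{11} + 758641} = \frac{1}{\frac{8351556}{11}} = \frac{11}{8351556}$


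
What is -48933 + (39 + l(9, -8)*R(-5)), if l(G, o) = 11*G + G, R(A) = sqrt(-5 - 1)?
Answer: -48894 + 108*I*sqrt(6) ≈ -48894.0 + 264.54*I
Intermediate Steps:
R(A) = I*sqrt(6) (R(A) = sqrt(-6) = I*sqrt(6))
l(G, o) = 12*G
-48933 + (39 + l(9, -8)*R(-5)) = -48933 + (39 + (12*9)*(I*sqrt(6))) = -48933 + (39 + 108*(I*sqrt(6))) = -48933 + (39 + 108*I*sqrt(6)) = -48894 + 108*I*sqrt(6)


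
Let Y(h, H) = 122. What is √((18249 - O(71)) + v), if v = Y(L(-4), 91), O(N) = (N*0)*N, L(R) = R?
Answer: √18371 ≈ 135.54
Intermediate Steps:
O(N) = 0 (O(N) = 0*N = 0)
v = 122
√((18249 - O(71)) + v) = √((18249 - 1*0) + 122) = √((18249 + 0) + 122) = √(18249 + 122) = √18371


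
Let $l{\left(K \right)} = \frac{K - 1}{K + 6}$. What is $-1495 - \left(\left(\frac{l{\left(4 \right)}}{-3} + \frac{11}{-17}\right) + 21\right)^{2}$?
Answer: $- \frac{55059749}{28900} \approx -1905.2$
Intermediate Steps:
$l{\left(K \right)} = \frac{-1 + K}{6 + K}$
$-1495 - \left(\left(\frac{l{\left(4 \right)}}{-3} + \frac{11}{-17}\right) + 21\right)^{2} = -1495 - \left(\left(\frac{\frac{1}{6 + 4} \left(-1 + 4\right)}{-3} + \frac{11}{-17}\right) + 21\right)^{2} = -1495 - \left(\left(\frac{1}{10} \cdot 3 \left(- \frac{1}{3}\right) + 11 \left(- \frac{1}{17}\right)\right) + 21\right)^{2} = -1495 - \left(\left(\frac{1}{10} \cdot 3 \left(- \frac{1}{3}\right) - \frac{11}{17}\right) + 21\right)^{2} = -1495 - \left(\left(\frac{3}{10} \left(- \frac{1}{3}\right) - \frac{11}{17}\right) + 21\right)^{2} = -1495 - \left(\left(- \frac{1}{10} - \frac{11}{17}\right) + 21\right)^{2} = -1495 - \left(- \frac{127}{170} + 21\right)^{2} = -1495 - \left(\frac{3443}{170}\right)^{2} = -1495 - \frac{11854249}{28900} = - \frac{55059749}{28900}$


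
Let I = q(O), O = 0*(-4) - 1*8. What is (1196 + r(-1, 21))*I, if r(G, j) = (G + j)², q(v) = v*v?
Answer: 102144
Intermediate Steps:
O = -8 (O = 0 - 8 = -8)
q(v) = v²
I = 64 (I = (-8)² = 64)
(1196 + r(-1, 21))*I = (1196 + (-1 + 21)²)*64 = (1196 + 20²)*64 = (1196 + 400)*64 = 1596*64 = 102144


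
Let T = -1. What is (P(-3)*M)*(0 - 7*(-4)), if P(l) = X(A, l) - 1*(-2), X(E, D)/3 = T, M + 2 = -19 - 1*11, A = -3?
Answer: 896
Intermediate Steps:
M = -32 (M = -2 + (-19 - 1*11) = -2 + (-19 - 11) = -2 - 30 = -32)
X(E, D) = -3 (X(E, D) = 3*(-1) = -3)
P(l) = -1 (P(l) = -3 - 1*(-2) = -3 + 2 = -1)
(P(-3)*M)*(0 - 7*(-4)) = (-1*(-32))*(0 - 7*(-4)) = 32*(0 + 28) = 32*28 = 896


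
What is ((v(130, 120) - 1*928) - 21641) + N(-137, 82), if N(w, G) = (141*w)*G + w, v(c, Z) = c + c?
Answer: -1606440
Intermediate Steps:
v(c, Z) = 2*c
N(w, G) = w + 141*G*w (N(w, G) = 141*G*w + w = w + 141*G*w)
((v(130, 120) - 1*928) - 21641) + N(-137, 82) = ((2*130 - 1*928) - 21641) - 137*(1 + 141*82) = ((260 - 928) - 21641) - 137*(1 + 11562) = (-668 - 21641) - 137*11563 = -22309 - 1584131 = -1606440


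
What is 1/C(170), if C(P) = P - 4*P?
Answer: -1/510 ≈ -0.0019608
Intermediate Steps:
C(P) = -3*P
1/C(170) = 1/(-3*170) = 1/(-510) = -1/510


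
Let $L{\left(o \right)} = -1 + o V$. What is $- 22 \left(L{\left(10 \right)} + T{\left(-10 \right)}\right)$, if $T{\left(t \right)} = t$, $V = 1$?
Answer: $22$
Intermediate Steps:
$L{\left(o \right)} = -1 + o$ ($L{\left(o \right)} = -1 + o 1 = -1 + o$)
$- 22 \left(L{\left(10 \right)} + T{\left(-10 \right)}\right) = - 22 \left(\left(-1 + 10\right) - 10\right) = - 22 \left(9 - 10\right) = \left(-22\right) \left(-1\right) = 22$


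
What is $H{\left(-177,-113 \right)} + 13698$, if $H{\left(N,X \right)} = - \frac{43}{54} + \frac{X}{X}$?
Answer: $\frac{739703}{54} \approx 13698.0$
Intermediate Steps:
$H{\left(N,X \right)} = \frac{11}{54}$ ($H{\left(N,X \right)} = \left(-43\right) \frac{1}{54} + 1 = - \frac{43}{54} + 1 = \frac{11}{54}$)
$H{\left(-177,-113 \right)} + 13698 = \frac{11}{54} + 13698 = \frac{739703}{54}$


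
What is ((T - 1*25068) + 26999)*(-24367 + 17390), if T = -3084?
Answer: 8044481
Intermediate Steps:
((T - 1*25068) + 26999)*(-24367 + 17390) = ((-3084 - 1*25068) + 26999)*(-24367 + 17390) = ((-3084 - 25068) + 26999)*(-6977) = (-28152 + 26999)*(-6977) = -1153*(-6977) = 8044481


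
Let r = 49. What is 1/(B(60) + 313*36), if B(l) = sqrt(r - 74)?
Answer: 11268/126967849 - 5*I/126967849 ≈ 8.8747e-5 - 3.938e-8*I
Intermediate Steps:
B(l) = 5*I (B(l) = sqrt(49 - 74) = sqrt(-25) = 5*I)
1/(B(60) + 313*36) = 1/(5*I + 313*36) = 1/(5*I + 11268) = 1/(11268 + 5*I) = (11268 - 5*I)/126967849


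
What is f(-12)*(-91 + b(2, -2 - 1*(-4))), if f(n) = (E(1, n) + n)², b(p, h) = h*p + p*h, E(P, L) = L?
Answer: -47808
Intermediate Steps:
b(p, h) = 2*h*p (b(p, h) = h*p + h*p = 2*h*p)
f(n) = 4*n² (f(n) = (n + n)² = (2*n)² = 4*n²)
f(-12)*(-91 + b(2, -2 - 1*(-4))) = (4*(-12)²)*(-91 + 2*(-2 - 1*(-4))*2) = (4*144)*(-91 + 2*(-2 + 4)*2) = 576*(-91 + 2*2*2) = 576*(-91 + 8) = 576*(-83) = -47808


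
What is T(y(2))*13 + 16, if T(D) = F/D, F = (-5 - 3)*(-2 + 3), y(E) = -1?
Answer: 120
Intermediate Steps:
F = -8 (F = -8*1 = -8)
T(D) = -8/D
T(y(2))*13 + 16 = -8/(-1)*13 + 16 = -8*(-1)*13 + 16 = 8*13 + 16 = 104 + 16 = 120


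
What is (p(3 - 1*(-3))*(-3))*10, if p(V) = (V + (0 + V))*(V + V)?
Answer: -4320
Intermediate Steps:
p(V) = 4*V² (p(V) = (V + V)*(2*V) = (2*V)*(2*V) = 4*V²)
(p(3 - 1*(-3))*(-3))*10 = ((4*(3 - 1*(-3))²)*(-3))*10 = ((4*(3 + 3)²)*(-3))*10 = ((4*6²)*(-3))*10 = ((4*36)*(-3))*10 = (144*(-3))*10 = -432*10 = -4320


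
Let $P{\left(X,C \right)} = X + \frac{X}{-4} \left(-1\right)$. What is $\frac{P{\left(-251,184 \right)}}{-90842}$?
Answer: $\frac{1255}{363368} \approx 0.0034538$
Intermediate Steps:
$P{\left(X,C \right)} = \frac{5 X}{4}$ ($P{\left(X,C \right)} = X + X \left(- \frac{1}{4}\right) \left(-1\right) = X + - \frac{X}{4} \left(-1\right) = X + \frac{X}{4} = \frac{5 X}{4}$)
$\frac{P{\left(-251,184 \right)}}{-90842} = \frac{\frac{5}{4} \left(-251\right)}{-90842} = \left(- \frac{1255}{4}\right) \left(- \frac{1}{90842}\right) = \frac{1255}{363368}$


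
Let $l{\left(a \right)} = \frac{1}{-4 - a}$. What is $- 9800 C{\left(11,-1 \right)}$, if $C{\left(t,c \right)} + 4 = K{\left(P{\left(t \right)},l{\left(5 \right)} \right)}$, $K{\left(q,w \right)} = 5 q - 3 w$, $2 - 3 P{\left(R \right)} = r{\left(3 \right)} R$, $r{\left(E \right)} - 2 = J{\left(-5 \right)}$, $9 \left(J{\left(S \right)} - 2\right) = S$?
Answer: $\frac{16797200}{27} \approx 6.2212 \cdot 10^{5}$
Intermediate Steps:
$J{\left(S \right)} = 2 + \frac{S}{9}$
$r{\left(E \right)} = \frac{31}{9}$ ($r{\left(E \right)} = 2 + \left(2 + \frac{1}{9} \left(-5\right)\right) = 2 + \left(2 - \frac{5}{9}\right) = 2 + \frac{13}{9} = \frac{31}{9}$)
$P{\left(R \right)} = \frac{2}{3} - \frac{31 R}{27}$ ($P{\left(R \right)} = \frac{2}{3} - \frac{\frac{31}{9} R}{3} = \frac{2}{3} - \frac{31 R}{27}$)
$K{\left(q,w \right)} = - 3 w + 5 q$
$C{\left(t,c \right)} = - \frac{1}{3} - \frac{155 t}{27}$ ($C{\left(t,c \right)} = -4 + \left(- 3 \left(- \frac{1}{4 + 5}\right) + 5 \left(\frac{2}{3} - \frac{31 t}{27}\right)\right) = -4 - \left(- \frac{10}{3} + \frac{155 t}{27} + 3 \left(-1\right) \frac{1}{9}\right) = -4 - \left(- \frac{11}{3} + \frac{155 t}{27}\right) = - \frac{1}{3} - \frac{155 t}{27}$)
$- 9800 C{\left(11,-1 \right)} = - 9800 \left(- \frac{1}{3} - \frac{1705}{27}\right) = \left(-9800\right) \left(- \frac{1714}{27}\right) = \frac{16797200}{27}$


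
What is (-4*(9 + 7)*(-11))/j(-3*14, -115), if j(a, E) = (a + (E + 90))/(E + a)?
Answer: 110528/67 ≈ 1649.7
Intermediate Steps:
j(a, E) = (90 + E + a)/(E + a) (j(a, E) = (a + (90 + E))/(E + a) = (90 + E + a)/(E + a))
(-4*(9 + 7)*(-11))/j(-3*14, -115) = (-4*(9 + 7)*(-11))/(((90 - 115 - 3*14)/(-115 - 3*14))) = (-4*16*(-11))/(((90 - 115 - 42)/(-115 - 42))) = (-64*(-11))/((-67/(-157))) = 704/((-1/157*(-67))) = 704/(67/157) = 704*(157/67) = 110528/67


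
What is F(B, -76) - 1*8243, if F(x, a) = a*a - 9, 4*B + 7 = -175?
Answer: -2476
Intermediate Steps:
B = -91/2 (B = -7/4 + (¼)*(-175) = -7/4 - 175/4 = -91/2 ≈ -45.500)
F(x, a) = -9 + a² (F(x, a) = a² - 9 = -9 + a²)
F(B, -76) - 1*8243 = (-9 + (-76)²) - 1*8243 = (-9 + 5776) - 8243 = 5767 - 8243 = -2476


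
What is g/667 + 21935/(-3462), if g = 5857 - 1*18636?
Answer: -58871543/2309154 ≈ -25.495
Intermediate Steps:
g = -12779 (g = 5857 - 18636 = -12779)
g/667 + 21935/(-3462) = -12779/667 + 21935/(-3462) = -12779*1/667 + 21935*(-1/3462) = -12779/667 - 21935/3462 = -58871543/2309154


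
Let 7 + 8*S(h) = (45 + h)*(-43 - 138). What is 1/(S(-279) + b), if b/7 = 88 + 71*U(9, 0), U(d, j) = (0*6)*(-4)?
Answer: 8/47275 ≈ 0.00016922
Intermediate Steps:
S(h) = -1019 - 181*h/8 (S(h) = -7/8 + ((45 + h)*(-43 - 138))/8 = -7/8 + ((45 + h)*(-181))/8 = -7/8 + (-8145 - 181*h)/8 = -7/8 + (-8145/8 - 181*h/8) = -1019 - 181*h/8)
U(d, j) = 0 (U(d, j) = 0*(-4) = 0)
b = 616 (b = 7*(88 + 71*0) = 7*(88 + 0) = 7*88 = 616)
1/(S(-279) + b) = 1/((-1019 - 181/8*(-279)) + 616) = 1/((-1019 + 50499/8) + 616) = 1/(42347/8 + 616) = 1/(47275/8) = 8/47275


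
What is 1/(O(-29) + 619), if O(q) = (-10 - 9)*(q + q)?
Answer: 1/1721 ≈ 0.00058106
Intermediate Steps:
O(q) = -38*q
1/(O(-29) + 619) = 1/(-38*(-29) + 619) = 1/(1102 + 619) = 1/1721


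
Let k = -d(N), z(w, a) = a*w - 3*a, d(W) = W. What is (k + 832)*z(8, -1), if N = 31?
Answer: -4005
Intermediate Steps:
z(w, a) = -3*a + a*w
k = -31 (k = -1*31 = -31)
(k + 832)*z(8, -1) = (-31 + 832)*(-(-3 + 8)) = 801*(-1*5) = 801*(-5) = -4005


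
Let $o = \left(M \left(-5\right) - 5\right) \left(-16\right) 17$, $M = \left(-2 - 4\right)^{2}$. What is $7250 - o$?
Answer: $-43070$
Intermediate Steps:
$M = 36$ ($M = \left(-6\right)^{2} = 36$)
$o = 50320$ ($o = \left(36 \left(-5\right) - 5\right) \left(-16\right) 17 = \left(-180 - 5\right) \left(-16\right) 17 = \left(-185\right) \left(-16\right) 17 = 2960 \cdot 17 = 50320$)
$7250 - o = 7250 - 50320 = -43070$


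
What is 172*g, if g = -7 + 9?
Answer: 344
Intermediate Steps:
g = 2
172*g = 172*2 = 344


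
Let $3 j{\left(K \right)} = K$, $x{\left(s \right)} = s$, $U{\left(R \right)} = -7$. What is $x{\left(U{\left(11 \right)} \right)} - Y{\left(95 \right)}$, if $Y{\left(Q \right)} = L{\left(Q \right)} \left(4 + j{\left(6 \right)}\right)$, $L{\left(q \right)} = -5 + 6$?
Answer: $-13$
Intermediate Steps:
$L{\left(q \right)} = 1$
$j{\left(K \right)} = \frac{K}{3}$
$Y{\left(Q \right)} = 6$ ($Y{\left(Q \right)} = 1 \left(4 + \frac{1}{3} \cdot 6\right) = 1 \left(4 + 2\right) = 1 \cdot 6 = 6$)
$x{\left(U{\left(11 \right)} \right)} - Y{\left(95 \right)} = -7 - 6 = -13$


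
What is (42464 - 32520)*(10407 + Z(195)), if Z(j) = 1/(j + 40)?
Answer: 24319503824/235 ≈ 1.0349e+8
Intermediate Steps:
Z(j) = 1/(40 + j)
(42464 - 32520)*(10407 + Z(195)) = (42464 - 32520)*(10407 + 1/(40 + 195)) = 9944*(10407 + 1/235) = 9944*(2445646/235) = 24319503824/235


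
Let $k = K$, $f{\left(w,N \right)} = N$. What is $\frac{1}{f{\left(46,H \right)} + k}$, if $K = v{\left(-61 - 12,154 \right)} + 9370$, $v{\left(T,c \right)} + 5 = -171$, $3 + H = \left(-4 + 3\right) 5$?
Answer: $\frac{1}{9186} \approx 0.00010886$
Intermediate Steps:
$H = -8$ ($H = -3 + \left(-4 + 3\right) 5 = -3 - 5 = -8$)
$v{\left(T,c \right)} = -176$ ($v{\left(T,c \right)} = -5 - 171 = -176$)
$K = 9194$ ($K = -176 + 9370 = 9194$)
$k = 9194$
$\frac{1}{f{\left(46,H \right)} + k} = \frac{1}{-8 + 9194} = \frac{1}{9186}$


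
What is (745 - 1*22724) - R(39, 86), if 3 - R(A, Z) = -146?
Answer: -22128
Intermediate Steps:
R(A, Z) = 149 (R(A, Z) = 3 - 1*(-146) = 3 + 146 = 149)
(745 - 1*22724) - R(39, 86) = (745 - 1*22724) - 1*149 = (745 - 22724) - 149 = -21979 - 149 = -22128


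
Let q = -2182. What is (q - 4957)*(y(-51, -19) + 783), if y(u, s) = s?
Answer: -5454196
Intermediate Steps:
(q - 4957)*(y(-51, -19) + 783) = (-2182 - 4957)*(-19 + 783) = -7139*764 = -5454196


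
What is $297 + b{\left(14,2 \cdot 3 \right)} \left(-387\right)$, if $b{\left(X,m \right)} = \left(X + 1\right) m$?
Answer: $-34533$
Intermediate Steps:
$b{\left(X,m \right)} = m \left(1 + X\right)$ ($b{\left(X,m \right)} = \left(1 + X\right) m = m \left(1 + X\right)$)
$297 + b{\left(14,2 \cdot 3 \right)} \left(-387\right) = 297 + 2 \cdot 3 \left(1 + 14\right) \left(-387\right) = 297 + 6 \cdot 15 \left(-387\right) = 297 + 90 \left(-387\right) = 297 - 34830 = -34533$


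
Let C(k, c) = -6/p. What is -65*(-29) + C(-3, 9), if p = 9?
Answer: 5653/3 ≈ 1884.3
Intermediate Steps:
C(k, c) = -2/3 (C(k, c) = -6/9 = -6*1/9 = -2/3)
-65*(-29) + C(-3, 9) = -65*(-29) - 2/3 = 1885 - 2/3 = 5653/3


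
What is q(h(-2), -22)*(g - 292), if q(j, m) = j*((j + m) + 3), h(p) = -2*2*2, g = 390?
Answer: 21168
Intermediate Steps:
h(p) = -8 (h(p) = -4*2 = -8)
q(j, m) = j*(3 + j + m)
q(h(-2), -22)*(g - 292) = (-8*(3 - 8 - 22))*(390 - 292) = -8*(-27)*98 = 216*98 = 21168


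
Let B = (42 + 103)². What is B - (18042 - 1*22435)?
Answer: 25418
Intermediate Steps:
B = 21025 (B = 145² = 21025)
B - (18042 - 1*22435) = 21025 - (18042 - 1*22435) = 21025 - (18042 - 22435) = 21025 - 1*(-4393) = 21025 + 4393 = 25418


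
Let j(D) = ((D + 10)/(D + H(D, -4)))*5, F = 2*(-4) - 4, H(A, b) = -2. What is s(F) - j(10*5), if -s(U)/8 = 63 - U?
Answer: -2425/4 ≈ -606.25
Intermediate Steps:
F = -12 (F = -8 - 4 = -12)
s(U) = -504 + 8*U (s(U) = -8*(63 - U) = -504 + 8*U)
j(D) = 5*(10 + D)/(-2 + D) (j(D) = ((D + 10)/(D - 2))*5 = ((10 + D)/(-2 + D))*5 = 5*(10 + D)/(-2 + D))
s(F) - j(10*5) = (-504 + 8*(-12)) - 5*(10 + 10*5)/(-2 + 10*5) = (-504 - 96) - 5*(10 + 50)/(-2 + 50) = -600 - 5*60/48 = -600 - 1*25/4 = -600 - 25/4 = -2425/4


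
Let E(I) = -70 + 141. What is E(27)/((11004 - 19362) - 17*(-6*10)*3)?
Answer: -71/5298 ≈ -0.013401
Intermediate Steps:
E(I) = 71
E(27)/((11004 - 19362) - 17*(-6*10)*3) = 71/((11004 - 19362) - 17*(-6*10)*3) = 71/(-8358 - (-1020)*3) = 71/(-8358 - 17*(-180)) = 71/(-8358 + 3060) = 71/(-5298) = 71*(-1/5298) = -71/5298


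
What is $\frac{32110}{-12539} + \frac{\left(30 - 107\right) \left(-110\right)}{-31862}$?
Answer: $- \frac{564647075}{199758809} \approx -2.8266$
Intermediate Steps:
$\frac{32110}{-12539} + \frac{\left(30 - 107\right) \left(-110\right)}{-31862} = 32110 \left(- \frac{1}{12539}\right) + \left(-77\right) \left(-110\right) \left(- \frac{1}{31862}\right) = - \frac{32110}{12539} + 8470 \left(- \frac{1}{31862}\right) = - \frac{32110}{12539} - \frac{4235}{15931} = - \frac{564647075}{199758809}$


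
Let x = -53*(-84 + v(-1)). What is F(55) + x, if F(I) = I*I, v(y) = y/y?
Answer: 7424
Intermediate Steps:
v(y) = 1
F(I) = I²
x = 4399 (x = -53*(-84 + 1) = -53*(-83) = 4399)
F(55) + x = 55² + 4399 = 3025 + 4399 = 7424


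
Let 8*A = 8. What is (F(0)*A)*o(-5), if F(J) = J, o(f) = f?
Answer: 0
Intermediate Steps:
A = 1 (A = (1/8)*8 = 1)
(F(0)*A)*o(-5) = (0*1)*(-5) = 0*(-5) = 0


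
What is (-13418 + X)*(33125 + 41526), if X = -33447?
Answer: -3498519115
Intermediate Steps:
(-13418 + X)*(33125 + 41526) = (-13418 - 33447)*(33125 + 41526) = -46865*74651 = -3498519115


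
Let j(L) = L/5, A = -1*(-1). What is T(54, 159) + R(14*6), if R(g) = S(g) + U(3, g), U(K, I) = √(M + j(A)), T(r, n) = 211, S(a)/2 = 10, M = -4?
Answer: 231 + I*√95/5 ≈ 231.0 + 1.9494*I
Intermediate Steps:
S(a) = 20 (S(a) = 2*10 = 20)
A = 1
j(L) = L/5 (j(L) = L*(⅕) = L/5)
U(K, I) = I*√95/5 (U(K, I) = √(-4 + (⅕)*1) = √(-4 + ⅕) = √(-19/5) = I*√95/5)
R(g) = 20 + I*√95/5
T(54, 159) + R(14*6) = 211 + (20 + I*√95/5) = 231 + I*√95/5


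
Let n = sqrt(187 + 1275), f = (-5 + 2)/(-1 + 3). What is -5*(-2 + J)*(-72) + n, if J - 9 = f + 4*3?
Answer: 6300 + sqrt(1462) ≈ 6338.2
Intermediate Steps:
f = -3/2 ≈ -1.5000
n = sqrt(1462) ≈ 38.236
J = 39/2 (J = 9 + (-3/2 + 4*3) = 9 + (-3/2 + 12) = 9 + 21/2 = 39/2 ≈ 19.500)
-5*(-2 + J)*(-72) + n = -5*(-2 + 39/2)*(-72) + sqrt(1462) = -5*35/2*(-72) + sqrt(1462) = -175/2*(-72) + sqrt(1462) = 6300 + sqrt(1462)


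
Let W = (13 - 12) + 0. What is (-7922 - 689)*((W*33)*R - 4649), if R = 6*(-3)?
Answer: 45147473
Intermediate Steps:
R = -18
W = 1 (W = 1 + 0 = 1)
(-7922 - 689)*((W*33)*R - 4649) = (-7922 - 689)*((1*33)*(-18) - 4649) = -8611*(33*(-18) - 4649) = -8611*(-594 - 4649) = -8611*(-5243) = 45147473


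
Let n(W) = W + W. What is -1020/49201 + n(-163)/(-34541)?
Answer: -19192294/1699451741 ≈ -0.011293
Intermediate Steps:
n(W) = 2*W
-1020/49201 + n(-163)/(-34541) = -1020/49201 + (2*(-163))/(-34541) = -1020*1/49201 - 326*(-1/34541) = -1020/49201 + 326/34541 = -19192294/1699451741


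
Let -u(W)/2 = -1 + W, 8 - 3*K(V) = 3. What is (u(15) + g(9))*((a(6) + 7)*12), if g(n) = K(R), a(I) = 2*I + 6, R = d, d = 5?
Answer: -7900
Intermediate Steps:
R = 5
a(I) = 6 + 2*I
K(V) = 5/3 (K(V) = 8/3 - 1/3*3 = 8/3 - 1 = 5/3)
g(n) = 5/3
u(W) = 2 - 2*W (u(W) = -2*(-1 + W) = 2 - 2*W)
(u(15) + g(9))*((a(6) + 7)*12) = ((2 - 2*15) + 5/3)*(((6 + 2*6) + 7)*12) = ((2 - 30) + 5/3)*(((6 + 12) + 7)*12) = (-28 + 5/3)*((18 + 7)*12) = -1975*12/3 = -79/3*300 = -7900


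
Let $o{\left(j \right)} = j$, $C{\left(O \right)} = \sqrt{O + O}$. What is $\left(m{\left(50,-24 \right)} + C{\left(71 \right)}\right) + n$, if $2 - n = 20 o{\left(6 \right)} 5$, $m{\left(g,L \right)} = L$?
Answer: $-622 + \sqrt{142} \approx -610.08$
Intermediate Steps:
$C{\left(O \right)} = \sqrt{2} \sqrt{O}$ ($C{\left(O \right)} = \sqrt{2 O} = \sqrt{2} \sqrt{O}$)
$n = -598$ ($n = 2 - 20 \cdot 6 \cdot 5 = 2 - 120 \cdot 5 = 2 - 600 = -598$)
$\left(m{\left(50,-24 \right)} + C{\left(71 \right)}\right) + n = \left(-24 + \sqrt{2} \sqrt{71}\right) - 598 = \left(-24 + \sqrt{142}\right) - 598 = -622 + \sqrt{142}$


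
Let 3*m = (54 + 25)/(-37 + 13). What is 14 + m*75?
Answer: -1639/24 ≈ -68.292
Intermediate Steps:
m = -79/72 (m = ((54 + 25)/(-37 + 13))/3 = (79/(-24))/3 = (79*(-1/24))/3 = (⅓)*(-79/24) = -79/72 ≈ -1.0972)
14 + m*75 = 14 - 79/72*75 = 14 - 1975/24 = -1639/24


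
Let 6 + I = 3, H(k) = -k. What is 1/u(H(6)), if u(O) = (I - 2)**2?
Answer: 1/25 ≈ 0.040000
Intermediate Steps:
I = -3 (I = -6 + 3 = -3)
u(O) = 25 (u(O) = (-3 - 2)**2 = (-5)**2 = 25)
1/u(H(6)) = 1/25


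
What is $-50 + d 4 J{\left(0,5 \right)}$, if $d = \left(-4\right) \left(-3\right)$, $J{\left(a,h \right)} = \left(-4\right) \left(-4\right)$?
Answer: $718$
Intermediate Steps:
$J{\left(a,h \right)} = 16$
$d = 12$
$-50 + d 4 J{\left(0,5 \right)} = -50 + 12 \cdot 4 \cdot 16 = -50 + 12 \cdot 64 = -50 + 768 = 718$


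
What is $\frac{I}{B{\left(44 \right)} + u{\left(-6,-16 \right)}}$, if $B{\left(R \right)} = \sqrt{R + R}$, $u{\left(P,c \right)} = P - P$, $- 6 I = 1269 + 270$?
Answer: $- \frac{513 \sqrt{22}}{88} \approx -27.343$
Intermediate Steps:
$I = - \frac{513}{2}$ ($I = - \frac{1269 + 270}{6} = \left(- \frac{1}{6}\right) 1539 = - \frac{513}{2} \approx -256.5$)
$u{\left(P,c \right)} = 0$
$B{\left(R \right)} = \sqrt{2} \sqrt{R}$ ($B{\left(R \right)} = \sqrt{2 R} = \sqrt{2} \sqrt{R}$)
$\frac{I}{B{\left(44 \right)} + u{\left(-6,-16 \right)}} = - \frac{513}{2 \left(\sqrt{2} \sqrt{44} + 0\right)} = - \frac{513}{2 \left(\sqrt{2} \cdot 2 \sqrt{11} + 0\right)} = - \frac{513}{2 \left(2 \sqrt{22} + 0\right)} = - \frac{513}{2 \cdot 2 \sqrt{22}} = - \frac{513 \frac{\sqrt{22}}{44}}{2} = - \frac{513 \sqrt{22}}{88}$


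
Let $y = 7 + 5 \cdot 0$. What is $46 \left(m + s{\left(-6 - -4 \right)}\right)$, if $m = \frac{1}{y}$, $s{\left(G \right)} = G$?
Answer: $- \frac{598}{7} \approx -85.429$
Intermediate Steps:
$y = 7$ ($y = 7 + 0 = 7$)
$m = \frac{1}{7} \approx 0.14286$
$46 \left(m + s{\left(-6 - -4 \right)}\right) = 46 \left(\frac{1}{7} - 2\right) = 46 \left(- \frac{13}{7}\right) = - \frac{598}{7}$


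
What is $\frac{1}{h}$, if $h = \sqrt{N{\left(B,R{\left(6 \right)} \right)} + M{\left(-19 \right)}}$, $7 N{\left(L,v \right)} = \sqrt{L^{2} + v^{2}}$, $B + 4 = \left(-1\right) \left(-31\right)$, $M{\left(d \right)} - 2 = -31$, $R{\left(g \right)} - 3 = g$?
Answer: $- \frac{i \sqrt{7}}{\sqrt{203 - 9 \sqrt{10}}} \approx - 0.20026 i$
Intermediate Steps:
$R{\left(g \right)} = 3 + g$
$M{\left(d \right)} = -29$ ($M{\left(d \right)} = 2 - 31 = -29$)
$B = 27$ ($B = -4 - -31 = -4 + 31 = 27$)
$N{\left(L,v \right)} = \frac{\sqrt{L^{2} + v^{2}}}{7}$
$h = \sqrt{-29 + \frac{9 \sqrt{10}}{7}}$ ($h = \sqrt{\frac{\sqrt{27^{2} + \left(3 + 6\right)^{2}}}{7} - 29} = \sqrt{\frac{\sqrt{729 + 9^{2}}}{7} - 29} = \sqrt{\frac{\sqrt{729 + 81}}{7} - 29} = \sqrt{\frac{\sqrt{810}}{7} - 29} = \sqrt{\frac{9 \sqrt{10}}{7} - 29} = \sqrt{-29 + \frac{9 \sqrt{10}}{7}} \approx 4.9934 i$)
$\frac{1}{h} = \frac{1}{\frac{1}{7} \sqrt{-1421 + 63 \sqrt{10}}} = \frac{7}{\sqrt{-1421 + 63 \sqrt{10}}}$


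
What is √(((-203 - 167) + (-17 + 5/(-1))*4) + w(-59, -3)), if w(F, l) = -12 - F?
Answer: I*√411 ≈ 20.273*I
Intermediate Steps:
√(((-203 - 167) + (-17 + 5/(-1))*4) + w(-59, -3)) = √(((-203 - 167) + (-17 + 5/(-1))*4) + (-12 - 1*(-59))) = √((-370 + (-17 + 5*(-1))*4) + (-12 + 59)) = √((-370 + (-17 - 5)*4) + 47) = √((-370 - 22*4) + 47) = √((-370 - 88) + 47) = √(-458 + 47) = √(-411) = I*√411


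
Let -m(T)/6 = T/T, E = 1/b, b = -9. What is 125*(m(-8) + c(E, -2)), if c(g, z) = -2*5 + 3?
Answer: -1625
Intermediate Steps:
E = -⅑ (E = 1/(-9) = -⅑ ≈ -0.11111)
c(g, z) = -7 (c(g, z) = -10 + 3 = -7)
m(T) = -6 (m(T) = -6*T/T = -6*1 = -6)
125*(m(-8) + c(E, -2)) = 125*(-6 - 7) = 125*(-13) = -1625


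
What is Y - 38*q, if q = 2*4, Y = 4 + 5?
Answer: -295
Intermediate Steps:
Y = 9
q = 8
Y - 38*q = 9 - 38*8 = 9 - 304 = -295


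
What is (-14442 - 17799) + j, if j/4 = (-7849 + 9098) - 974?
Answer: -31141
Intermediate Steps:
j = 1100 (j = 4*((-7849 + 9098) - 974) = 4*(1249 - 974) = 4*275 = 1100)
(-14442 - 17799) + j = (-14442 - 17799) + 1100 = -32241 + 1100 = -31141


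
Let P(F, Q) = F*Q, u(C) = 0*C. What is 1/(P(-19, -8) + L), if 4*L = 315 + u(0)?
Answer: 4/923 ≈ 0.0043337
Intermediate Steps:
u(C) = 0
L = 315/4 (L = (315 + 0)/4 = (¼)*315 = 315/4 ≈ 78.750)
1/(P(-19, -8) + L) = 1/(-19*(-8) + 315/4) = 1/(152 + 315/4) = 1/(923/4) = 4/923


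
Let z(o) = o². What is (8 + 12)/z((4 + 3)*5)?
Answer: 4/245 ≈ 0.016327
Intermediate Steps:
(8 + 12)/z((4 + 3)*5) = (8 + 12)/(((4 + 3)*5)²) = 20/(7*5)² = 20/35² = 20/1225 = (1/1225)*20 = 4/245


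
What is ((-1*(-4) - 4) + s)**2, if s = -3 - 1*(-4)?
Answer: 1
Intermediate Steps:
s = 1 (s = -3 + 4 = 1)
((-1*(-4) - 4) + s)**2 = ((-1*(-4) - 4) + 1)**2 = ((4 - 4) + 1)**2 = (0 + 1)**2 = 1**2 = 1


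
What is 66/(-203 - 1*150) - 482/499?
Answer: -203080/176147 ≈ -1.1529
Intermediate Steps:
66/(-203 - 1*150) - 482/499 = 66/(-203 - 150) - 482*1/499 = 66/(-353) - 482/499 = 66*(-1/353) - 482/499 = -66/353 - 482/499 = -203080/176147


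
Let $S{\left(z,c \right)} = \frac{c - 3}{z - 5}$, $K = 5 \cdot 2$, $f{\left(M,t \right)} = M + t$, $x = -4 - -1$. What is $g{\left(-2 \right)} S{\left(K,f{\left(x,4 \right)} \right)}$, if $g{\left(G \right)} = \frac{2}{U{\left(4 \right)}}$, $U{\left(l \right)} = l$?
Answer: $- \frac{1}{5} \approx -0.2$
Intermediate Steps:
$x = -3$ ($x = -4 + 1 = -3$)
$g{\left(G \right)} = \frac{1}{2}$ ($g{\left(G \right)} = \frac{2}{4} = 2 \cdot \frac{1}{4} = \frac{1}{2}$)
$K = 10$
$S{\left(z,c \right)} = \frac{-3 + c}{-5 + z}$
$g{\left(-2 \right)} S{\left(K,f{\left(x,4 \right)} \right)} = \frac{\frac{1}{-5 + 10} \left(-3 + \left(-3 + 4\right)\right)}{2} = \frac{\frac{1}{5} \left(-3 + 1\right)}{2} = \frac{\frac{1}{5} \left(-2\right)}{2} = \frac{1}{2} \left(- \frac{2}{5}\right) = - \frac{1}{5}$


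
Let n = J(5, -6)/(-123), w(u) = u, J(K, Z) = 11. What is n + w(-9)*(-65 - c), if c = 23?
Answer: 97405/123 ≈ 791.91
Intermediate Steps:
n = -11/123 (n = 11/(-123) = 11*(-1/123) = -11/123 ≈ -0.089431)
n + w(-9)*(-65 - c) = -11/123 - 9*(-65 - 1*23) = -11/123 - 9*(-65 - 23) = -11/123 - 9*(-88) = -11/123 + 792 = 97405/123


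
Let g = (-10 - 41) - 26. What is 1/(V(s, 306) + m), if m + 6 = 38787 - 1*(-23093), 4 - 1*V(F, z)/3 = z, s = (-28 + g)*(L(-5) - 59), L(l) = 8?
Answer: 1/60968 ≈ 1.6402e-5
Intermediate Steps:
g = -77 (g = -51 - 26 = -77)
s = 5355 (s = (-28 - 77)*(8 - 59) = -105*(-51) = 5355)
V(F, z) = 12 - 3*z
m = 61874 (m = -6 + (38787 - 1*(-23093)) = -6 + (38787 + 23093) = -6 + 61880 = 61874)
1/(V(s, 306) + m) = 1/((12 - 3*306) + 61874) = 1/((12 - 918) + 61874) = 1/(-906 + 61874) = 1/60968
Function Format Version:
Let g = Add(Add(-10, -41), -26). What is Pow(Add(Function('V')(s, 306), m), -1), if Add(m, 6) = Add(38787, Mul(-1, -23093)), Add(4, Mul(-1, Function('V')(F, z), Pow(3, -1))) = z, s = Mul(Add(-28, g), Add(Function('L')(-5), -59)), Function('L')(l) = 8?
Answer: Rational(1, 60968) ≈ 1.6402e-5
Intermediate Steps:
g = -77 (g = Add(-51, -26) = -77)
s = 5355 (s = Mul(Add(-28, -77), Add(8, -59)) = Mul(-105, -51) = 5355)
Function('V')(F, z) = Add(12, Mul(-3, z))
m = 61874 (m = Add(-6, Add(38787, Mul(-1, -23093))) = Add(-6, Add(38787, 23093)) = Add(-6, 61880) = 61874)
Pow(Add(Function('V')(s, 306), m), -1) = Pow(Add(Add(12, Mul(-3, 306)), 61874), -1) = Pow(Add(Add(12, -918), 61874), -1) = Pow(Add(-906, 61874), -1) = Pow(60968, -1) = Rational(1, 60968)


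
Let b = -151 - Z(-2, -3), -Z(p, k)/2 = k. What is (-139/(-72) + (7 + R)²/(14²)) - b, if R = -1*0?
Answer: 11461/72 ≈ 159.18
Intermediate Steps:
R = 0
Z(p, k) = -2*k
b = -157 (b = -151 - (-2)*(-3) = -151 - 1*6 = -151 - 6 = -157)
(-139/(-72) + (7 + R)²/(14²)) - b = (-139/(-72) + (7 + 0)²/(14²)) - 1*(-157) = (-139*(-1/72) + 7²/196) + 157 = (139/72 + 49*(1/196)) + 157 = (139/72 + ¼) + 157 = 157/72 + 157 = 11461/72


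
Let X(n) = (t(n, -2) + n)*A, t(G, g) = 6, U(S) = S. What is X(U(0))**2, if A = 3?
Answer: 324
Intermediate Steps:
X(n) = 18 + 3*n (X(n) = (6 + n)*3 = 18 + 3*n)
X(U(0))**2 = (18 + 3*0)**2 = (18 + 0)**2 = 18**2 = 324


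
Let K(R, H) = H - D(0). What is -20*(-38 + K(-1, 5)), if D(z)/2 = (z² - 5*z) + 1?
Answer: 700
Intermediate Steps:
D(z) = 2 - 10*z + 2*z² (D(z) = 2*((z² - 5*z) + 1) = 2*(1 + z² - 5*z) = 2 - 10*z + 2*z²)
K(R, H) = -2 + H (K(R, H) = H - (2 - 10*0 + 2*0²) = H - (2 + 0 + 2*0) = H - (2 + 0 + 0) = H - 1*2 = H - 2 = -2 + H)
-20*(-38 + K(-1, 5)) = -20*(-38 + (-2 + 5)) = -20*(-38 + 3) = -20*(-35) = 700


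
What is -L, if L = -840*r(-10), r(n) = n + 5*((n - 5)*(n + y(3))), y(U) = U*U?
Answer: 54600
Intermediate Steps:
y(U) = U**2
r(n) = n + 5*(-5 + n)*(9 + n) (r(n) = n + 5*((n - 5)*(n + 3**2)) = n + 5*((-5 + n)*(n + 9)) = n + 5*((-5 + n)*(9 + n)) = n + 5*(-5 + n)*(9 + n))
L = -54600 (L = -840*(-225 + 5*(-10)**2 + 21*(-10)) = -840*(-225 + 5*100 - 210) = -840*(-225 + 500 - 210) = -840*65 = -54600)
-L = -1*(-54600) = 54600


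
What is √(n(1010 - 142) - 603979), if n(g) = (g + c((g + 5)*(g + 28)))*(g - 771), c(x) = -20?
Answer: I*√521723 ≈ 722.3*I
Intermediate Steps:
n(g) = (-771 + g)*(-20 + g) (n(g) = (g - 20)*(g - 771) = (-20 + g)*(-771 + g) = (-771 + g)*(-20 + g))
√(n(1010 - 142) - 603979) = √((15420 + (1010 - 142)² - 791*(1010 - 142)) - 603979) = √((15420 + 868² - 791*868) - 603979) = √((15420 + 753424 - 686588) - 603979) = √(82256 - 603979) = √(-521723) = I*√521723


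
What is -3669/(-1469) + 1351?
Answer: 1988288/1469 ≈ 1353.5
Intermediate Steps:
-3669/(-1469) + 1351 = -3669*(-1/1469) + 1351 = 3669/1469 + 1351 = 1988288/1469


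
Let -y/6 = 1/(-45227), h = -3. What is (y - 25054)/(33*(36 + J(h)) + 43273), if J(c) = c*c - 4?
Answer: -566558626/1009150051 ≈ -0.56142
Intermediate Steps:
J(c) = -4 + c² (J(c) = c² - 4 = -4 + c²)
y = 6/45227 (y = -6/(-45227) = -6*(-1/45227) = 6/45227 ≈ 0.00013266)
(y - 25054)/(33*(36 + J(h)) + 43273) = (6/45227 - 25054)/(33*(36 + (-4 + (-3)²)) + 43273) = -1133117252/(45227*(33*(36 + (-4 + 9)) + 43273)) = -1133117252/(45227*(33*(36 + 5) + 43273)) = -1133117252/(45227*(33*41 + 43273)) = -1133117252/(45227*(1353 + 43273)) = -1133117252/45227/44626 = -1133117252/45227*1/44626 = -566558626/1009150051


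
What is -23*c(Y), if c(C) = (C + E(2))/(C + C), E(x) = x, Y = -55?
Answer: -1219/110 ≈ -11.082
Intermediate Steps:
c(C) = (2 + C)/(2*C) (c(C) = (C + 2)/(C + C) = (2 + C)/((2*C)) = (2 + C)*(1/(2*C)) = (2 + C)/(2*C))
-23*c(Y) = -23*(2 - 55)/(2*(-55)) = -23*(-1)*(-53)/(2*55) = -23*53/110 = -1219/110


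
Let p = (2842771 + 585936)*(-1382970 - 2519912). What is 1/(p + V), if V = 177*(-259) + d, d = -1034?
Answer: -1/13381838880451 ≈ -7.4728e-14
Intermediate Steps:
p = -13381838833574 (p = 3428707*(-3902882) = -13381838833574)
V = -46877 (V = 177*(-259) - 1034 = -45843 - 1034 = -46877)
1/(p + V) = 1/(-13381838833574 - 46877) = 1/(-13381838880451) = -1/13381838880451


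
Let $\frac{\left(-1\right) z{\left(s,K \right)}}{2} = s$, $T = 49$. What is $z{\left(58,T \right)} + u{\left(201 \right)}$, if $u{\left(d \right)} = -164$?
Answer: $-280$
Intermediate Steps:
$z{\left(s,K \right)} = - 2 s$
$z{\left(58,T \right)} + u{\left(201 \right)} = \left(-2\right) 58 - 164 = -116 - 164 = -280$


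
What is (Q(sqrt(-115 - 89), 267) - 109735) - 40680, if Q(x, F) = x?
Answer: -150415 + 2*I*sqrt(51) ≈ -1.5042e+5 + 14.283*I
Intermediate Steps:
(Q(sqrt(-115 - 89), 267) - 109735) - 40680 = (sqrt(-115 - 89) - 109735) - 40680 = (sqrt(-204) - 109735) - 40680 = (2*I*sqrt(51) - 109735) - 40680 = (-109735 + 2*I*sqrt(51)) - 40680 = -150415 + 2*I*sqrt(51)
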